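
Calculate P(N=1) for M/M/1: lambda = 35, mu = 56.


rho = 35/56; P(n) = (1-rho)*rho^n = (1-35/56)*(35/56)^1 = 0.2344

0.2344


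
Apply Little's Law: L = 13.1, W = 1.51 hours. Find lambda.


lambda = L / W = 13.1 / 1.51 = 8.68 per hour

8.68 per hour


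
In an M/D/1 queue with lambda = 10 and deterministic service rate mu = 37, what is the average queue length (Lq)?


M/D/1: Lq = rho^2 / (2*(1-rho)) where rho = 10/37; Lq = 0.05

0.05


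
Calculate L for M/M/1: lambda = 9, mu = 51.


rho = 9/51; L = rho/(1-rho) = 0.21

0.21


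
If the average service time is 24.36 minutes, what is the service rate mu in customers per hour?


mu = 60 / avg_service_time = 60 / 24.36 = 2.46 per hour

2.46 per hour


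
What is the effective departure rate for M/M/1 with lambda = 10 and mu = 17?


For a stable queue (lambda < mu), throughput = lambda = 10 per hour

10 per hour


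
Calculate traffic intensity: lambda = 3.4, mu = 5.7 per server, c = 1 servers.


rho = lambda / (c * mu) = 3.4 / (1 * 5.7) = 0.5965

0.5965


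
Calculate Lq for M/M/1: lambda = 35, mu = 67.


rho = 35/67; Lq = rho^2/(1-rho) = 0.57

0.57


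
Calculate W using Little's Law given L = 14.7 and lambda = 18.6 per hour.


W = L / lambda = 14.7 / 18.6 = 0.7903 hours

0.7903 hours


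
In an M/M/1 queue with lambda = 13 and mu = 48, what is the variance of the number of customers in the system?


rho = 13/48; Var(N) = rho/(1-rho)^2 = 0.51

0.51


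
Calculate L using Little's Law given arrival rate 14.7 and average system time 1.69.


L = lambda * W = 14.7 * 1.69 = 24.84

24.84


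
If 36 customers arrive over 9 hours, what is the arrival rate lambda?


lambda = total arrivals / time = 36 / 9 = 4.0 per hour

4.0 per hour


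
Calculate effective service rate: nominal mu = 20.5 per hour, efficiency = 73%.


Effective rate = mu * efficiency = 20.5 * 0.73 = 14.97 per hour

14.97 per hour


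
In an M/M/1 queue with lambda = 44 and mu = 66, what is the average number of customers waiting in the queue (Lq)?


rho = 44/66; Lq = rho^2/(1-rho) = 1.33

1.33


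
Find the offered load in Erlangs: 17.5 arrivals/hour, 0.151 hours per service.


Offered load a = lambda * E[S] = 17.5 * 0.151 = 2.64 Erlangs

2.64 Erlangs


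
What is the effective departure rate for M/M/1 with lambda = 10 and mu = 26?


For a stable queue (lambda < mu), throughput = lambda = 10 per hour

10 per hour


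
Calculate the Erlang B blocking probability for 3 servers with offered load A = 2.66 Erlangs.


B(N,A) = (A^N/N!) / sum(A^k/k!, k=0..N) with N=3, A=2.66 = 0.3035

0.3035


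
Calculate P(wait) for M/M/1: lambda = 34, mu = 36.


P(wait) = rho = lambda/mu = 34/36 = 0.9444

0.9444


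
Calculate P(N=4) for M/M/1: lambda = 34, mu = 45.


rho = 34/45; P(n) = (1-rho)*rho^n = (1-34/45)*(34/45)^4 = 0.0797

0.0797


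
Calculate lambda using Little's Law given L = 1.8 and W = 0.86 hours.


lambda = L / W = 1.8 / 0.86 = 2.09 per hour

2.09 per hour


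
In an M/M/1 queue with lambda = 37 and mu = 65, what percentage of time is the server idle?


Idle fraction = (1 - rho) * 100 = (1 - 37/65) * 100 = 43.1%

43.1%


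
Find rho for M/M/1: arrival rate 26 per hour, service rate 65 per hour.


rho = lambda/mu = 26/65 = 0.4

0.4


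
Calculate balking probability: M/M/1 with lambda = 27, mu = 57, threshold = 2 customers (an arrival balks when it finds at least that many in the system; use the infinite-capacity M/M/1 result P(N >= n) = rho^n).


P(N >= 2) = rho^2 = (27/57)^2 = 0.2244

0.2244


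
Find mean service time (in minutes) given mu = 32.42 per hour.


Mean service time = 60/mu = 60/32.42 = 1.85 minutes

1.85 minutes


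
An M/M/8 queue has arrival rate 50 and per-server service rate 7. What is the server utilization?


rho = lambda/(c*mu) = 50/(8*7) = 0.8929

0.8929


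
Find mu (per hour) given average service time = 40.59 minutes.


mu = 60 / avg_service_time = 60 / 40.59 = 1.48 per hour

1.48 per hour


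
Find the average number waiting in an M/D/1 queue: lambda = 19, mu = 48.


M/D/1: Lq = rho^2 / (2*(1-rho)) where rho = 19/48; Lq = 0.13

0.13


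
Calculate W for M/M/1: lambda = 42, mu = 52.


W = 1/(mu - lambda) = 1/(52 - 42) = 0.1 hours

0.1 hours


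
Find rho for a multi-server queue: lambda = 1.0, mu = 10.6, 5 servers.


rho = lambda / (c * mu) = 1.0 / (5 * 10.6) = 0.0189

0.0189


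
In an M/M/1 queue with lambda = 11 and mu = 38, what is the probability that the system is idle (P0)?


P0 = 1 - rho = 1 - 11/38 = 0.7105

0.7105


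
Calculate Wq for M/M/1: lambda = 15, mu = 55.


rho = 15/55; Wq = rho/(mu - lambda) = 0.0068 hours

0.0068 hours


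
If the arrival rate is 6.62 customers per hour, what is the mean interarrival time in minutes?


Mean interarrival time = 60/lambda = 60/6.62 = 9.06 minutes

9.06 minutes


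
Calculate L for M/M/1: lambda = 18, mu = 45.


rho = 18/45; L = rho/(1-rho) = 0.67

0.67


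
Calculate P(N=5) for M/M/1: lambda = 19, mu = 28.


rho = 19/28; P(n) = (1-rho)*rho^n = (1-19/28)*(19/28)^5 = 0.0462

0.0462


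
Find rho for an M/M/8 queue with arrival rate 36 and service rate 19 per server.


rho = lambda/(c*mu) = 36/(8*19) = 0.2368

0.2368


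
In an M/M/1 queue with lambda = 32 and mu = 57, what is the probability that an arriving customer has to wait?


P(wait) = rho = lambda/mu = 32/57 = 0.5614

0.5614


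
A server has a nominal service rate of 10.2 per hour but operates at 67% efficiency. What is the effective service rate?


Effective rate = mu * efficiency = 10.2 * 0.67 = 6.83 per hour

6.83 per hour


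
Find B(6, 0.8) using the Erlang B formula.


B(N,A) = (A^N/N!) / sum(A^k/k!, k=0..N) with N=6, A=0.8 = 0.0002

0.0002


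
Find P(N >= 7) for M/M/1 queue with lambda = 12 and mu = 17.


P(N >= 7) = rho^7 = (12/17)^7 = 0.0873

0.0873


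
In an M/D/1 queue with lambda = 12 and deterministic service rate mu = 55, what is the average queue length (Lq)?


M/D/1: Lq = rho^2 / (2*(1-rho)) where rho = 12/55; Lq = 0.03

0.03


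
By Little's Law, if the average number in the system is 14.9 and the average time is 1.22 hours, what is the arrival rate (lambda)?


lambda = L / W = 14.9 / 1.22 = 12.21 per hour

12.21 per hour


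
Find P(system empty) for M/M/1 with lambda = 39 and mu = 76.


P0 = 1 - rho = 1 - 39/76 = 0.4868

0.4868


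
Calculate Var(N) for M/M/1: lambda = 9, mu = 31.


rho = 9/31; Var(N) = rho/(1-rho)^2 = 0.58

0.58


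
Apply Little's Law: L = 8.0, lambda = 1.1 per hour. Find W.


W = L / lambda = 8.0 / 1.1 = 7.2727 hours

7.2727 hours


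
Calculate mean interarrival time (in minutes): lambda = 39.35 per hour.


Mean interarrival time = 60/lambda = 60/39.35 = 1.52 minutes

1.52 minutes


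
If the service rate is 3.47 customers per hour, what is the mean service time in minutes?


Mean service time = 60/mu = 60/3.47 = 17.29 minutes

17.29 minutes


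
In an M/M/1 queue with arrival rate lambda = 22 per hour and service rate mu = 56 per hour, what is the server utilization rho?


rho = lambda/mu = 22/56 = 0.3929

0.3929


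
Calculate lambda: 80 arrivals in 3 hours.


lambda = total arrivals / time = 80 / 3 = 26.67 per hour

26.67 per hour


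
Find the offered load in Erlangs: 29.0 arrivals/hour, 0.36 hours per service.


Offered load a = lambda * E[S] = 29.0 * 0.36 = 10.44 Erlangs

10.44 Erlangs


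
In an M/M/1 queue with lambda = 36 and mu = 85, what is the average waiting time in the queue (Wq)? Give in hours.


rho = 36/85; Wq = rho/(mu - lambda) = 0.0086 hours

0.0086 hours


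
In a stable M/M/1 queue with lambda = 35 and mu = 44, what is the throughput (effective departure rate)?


For a stable queue (lambda < mu), throughput = lambda = 35 per hour

35 per hour


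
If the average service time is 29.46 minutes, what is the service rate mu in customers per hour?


mu = 60 / avg_service_time = 60 / 29.46 = 2.04 per hour

2.04 per hour


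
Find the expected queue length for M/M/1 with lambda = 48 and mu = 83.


rho = 48/83; Lq = rho^2/(1-rho) = 0.79

0.79


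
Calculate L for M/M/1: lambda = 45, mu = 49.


rho = 45/49; L = rho/(1-rho) = 11.25

11.25


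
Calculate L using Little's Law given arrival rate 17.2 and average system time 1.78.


L = lambda * W = 17.2 * 1.78 = 30.62

30.62


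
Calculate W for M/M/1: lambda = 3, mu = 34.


W = 1/(mu - lambda) = 1/(34 - 3) = 0.0323 hours

0.0323 hours


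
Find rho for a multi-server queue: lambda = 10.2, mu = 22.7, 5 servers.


rho = lambda / (c * mu) = 10.2 / (5 * 22.7) = 0.0899

0.0899


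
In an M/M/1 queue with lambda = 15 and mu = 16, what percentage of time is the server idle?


Idle fraction = (1 - rho) * 100 = (1 - 15/16) * 100 = 6.3%

6.3%


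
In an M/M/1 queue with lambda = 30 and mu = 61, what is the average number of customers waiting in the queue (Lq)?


rho = 30/61; Lq = rho^2/(1-rho) = 0.48

0.48


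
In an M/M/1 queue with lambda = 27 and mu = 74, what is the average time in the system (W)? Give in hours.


W = 1/(mu - lambda) = 1/(74 - 27) = 0.0213 hours

0.0213 hours


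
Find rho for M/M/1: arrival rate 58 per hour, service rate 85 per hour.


rho = lambda/mu = 58/85 = 0.6824

0.6824


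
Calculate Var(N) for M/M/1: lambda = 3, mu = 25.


rho = 3/25; Var(N) = rho/(1-rho)^2 = 0.15

0.15


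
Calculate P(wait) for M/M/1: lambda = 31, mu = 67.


P(wait) = rho = lambda/mu = 31/67 = 0.4627

0.4627


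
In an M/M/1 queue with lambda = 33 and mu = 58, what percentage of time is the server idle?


Idle fraction = (1 - rho) * 100 = (1 - 33/58) * 100 = 43.1%

43.1%


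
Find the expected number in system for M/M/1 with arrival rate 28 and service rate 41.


rho = 28/41; L = rho/(1-rho) = 2.15

2.15


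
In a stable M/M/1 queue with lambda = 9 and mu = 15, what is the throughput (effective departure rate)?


For a stable queue (lambda < mu), throughput = lambda = 9 per hour

9 per hour


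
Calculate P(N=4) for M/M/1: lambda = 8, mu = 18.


rho = 8/18; P(n) = (1-rho)*rho^n = (1-8/18)*(8/18)^4 = 0.0217

0.0217


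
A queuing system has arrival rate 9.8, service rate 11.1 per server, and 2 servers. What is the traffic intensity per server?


rho = lambda / (c * mu) = 9.8 / (2 * 11.1) = 0.4414

0.4414


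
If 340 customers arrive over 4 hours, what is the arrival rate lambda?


lambda = total arrivals / time = 340 / 4 = 85.0 per hour

85.0 per hour


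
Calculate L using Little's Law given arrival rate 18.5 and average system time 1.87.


L = lambda * W = 18.5 * 1.87 = 34.6

34.6


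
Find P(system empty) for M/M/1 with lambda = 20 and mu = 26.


P0 = 1 - rho = 1 - 20/26 = 0.2308

0.2308


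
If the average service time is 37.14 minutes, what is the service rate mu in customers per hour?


mu = 60 / avg_service_time = 60 / 37.14 = 1.62 per hour

1.62 per hour


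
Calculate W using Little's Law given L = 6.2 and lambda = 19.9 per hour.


W = L / lambda = 6.2 / 19.9 = 0.3116 hours

0.3116 hours


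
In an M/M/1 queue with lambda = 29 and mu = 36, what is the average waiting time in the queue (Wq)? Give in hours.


rho = 29/36; Wq = rho/(mu - lambda) = 0.1151 hours

0.1151 hours


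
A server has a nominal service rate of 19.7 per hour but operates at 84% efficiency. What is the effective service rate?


Effective rate = mu * efficiency = 19.7 * 0.84 = 16.55 per hour

16.55 per hour


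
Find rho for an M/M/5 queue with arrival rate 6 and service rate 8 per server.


rho = lambda/(c*mu) = 6/(5*8) = 0.15

0.15


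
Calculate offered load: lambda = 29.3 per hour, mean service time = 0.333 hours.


Offered load a = lambda * E[S] = 29.3 * 0.333 = 9.76 Erlangs

9.76 Erlangs


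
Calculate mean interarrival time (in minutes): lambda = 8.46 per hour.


Mean interarrival time = 60/lambda = 60/8.46 = 7.09 minutes

7.09 minutes


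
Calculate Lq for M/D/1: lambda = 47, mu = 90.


M/D/1: Lq = rho^2 / (2*(1-rho)) where rho = 47/90; Lq = 0.29

0.29


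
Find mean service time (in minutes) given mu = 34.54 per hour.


Mean service time = 60/mu = 60/34.54 = 1.74 minutes

1.74 minutes


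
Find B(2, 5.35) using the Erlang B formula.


B(N,A) = (A^N/N!) / sum(A^k/k!, k=0..N) with N=2, A=5.35 = 0.6927

0.6927


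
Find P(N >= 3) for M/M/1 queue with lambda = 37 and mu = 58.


P(N >= 3) = rho^3 = (37/58)^3 = 0.2596

0.2596


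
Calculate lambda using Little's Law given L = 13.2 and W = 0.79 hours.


lambda = L / W = 13.2 / 0.79 = 16.71 per hour

16.71 per hour


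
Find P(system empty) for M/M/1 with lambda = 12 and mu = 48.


P0 = 1 - rho = 1 - 12/48 = 0.75

0.75


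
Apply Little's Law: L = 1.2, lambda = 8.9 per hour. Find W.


W = L / lambda = 1.2 / 8.9 = 0.1348 hours

0.1348 hours


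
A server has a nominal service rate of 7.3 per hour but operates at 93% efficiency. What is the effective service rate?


Effective rate = mu * efficiency = 7.3 * 0.93 = 6.79 per hour

6.79 per hour


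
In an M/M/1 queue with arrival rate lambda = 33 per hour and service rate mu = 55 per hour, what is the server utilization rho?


rho = lambda/mu = 33/55 = 0.6

0.6


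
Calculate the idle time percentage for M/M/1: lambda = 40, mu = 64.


Idle fraction = (1 - rho) * 100 = (1 - 40/64) * 100 = 37.5%

37.5%


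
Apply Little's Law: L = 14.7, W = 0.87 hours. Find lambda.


lambda = L / W = 14.7 / 0.87 = 16.9 per hour

16.9 per hour


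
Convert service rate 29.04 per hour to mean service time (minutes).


Mean service time = 60/mu = 60/29.04 = 2.07 minutes

2.07 minutes


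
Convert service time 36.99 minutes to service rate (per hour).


mu = 60 / avg_service_time = 60 / 36.99 = 1.62 per hour

1.62 per hour


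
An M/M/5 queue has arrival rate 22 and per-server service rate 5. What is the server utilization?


rho = lambda/(c*mu) = 22/(5*5) = 0.88

0.88


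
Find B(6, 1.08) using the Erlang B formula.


B(N,A) = (A^N/N!) / sum(A^k/k!, k=0..N) with N=6, A=1.08 = 0.0007

0.0007


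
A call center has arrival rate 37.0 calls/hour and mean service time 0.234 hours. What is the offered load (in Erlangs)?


Offered load a = lambda * E[S] = 37.0 * 0.234 = 8.66 Erlangs

8.66 Erlangs


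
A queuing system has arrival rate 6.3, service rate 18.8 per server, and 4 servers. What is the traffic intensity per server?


rho = lambda / (c * mu) = 6.3 / (4 * 18.8) = 0.0838

0.0838


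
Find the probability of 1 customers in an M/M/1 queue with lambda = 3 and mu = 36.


rho = 3/36; P(n) = (1-rho)*rho^n = (1-3/36)*(3/36)^1 = 0.0764

0.0764


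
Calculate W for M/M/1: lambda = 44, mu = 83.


W = 1/(mu - lambda) = 1/(83 - 44) = 0.0256 hours

0.0256 hours


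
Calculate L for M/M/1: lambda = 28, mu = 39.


rho = 28/39; L = rho/(1-rho) = 2.55

2.55


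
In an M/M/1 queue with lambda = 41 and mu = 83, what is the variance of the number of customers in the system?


rho = 41/83; Var(N) = rho/(1-rho)^2 = 1.93

1.93


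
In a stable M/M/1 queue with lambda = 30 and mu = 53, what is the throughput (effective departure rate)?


For a stable queue (lambda < mu), throughput = lambda = 30 per hour

30 per hour


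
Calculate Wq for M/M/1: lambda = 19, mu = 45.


rho = 19/45; Wq = rho/(mu - lambda) = 0.0162 hours

0.0162 hours


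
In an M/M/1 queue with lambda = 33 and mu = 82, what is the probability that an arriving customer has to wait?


P(wait) = rho = lambda/mu = 33/82 = 0.4024

0.4024


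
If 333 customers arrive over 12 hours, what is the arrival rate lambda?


lambda = total arrivals / time = 333 / 12 = 27.75 per hour

27.75 per hour


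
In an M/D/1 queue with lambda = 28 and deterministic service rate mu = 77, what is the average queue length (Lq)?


M/D/1: Lq = rho^2 / (2*(1-rho)) where rho = 28/77; Lq = 0.1

0.1


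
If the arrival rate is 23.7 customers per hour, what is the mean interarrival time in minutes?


Mean interarrival time = 60/lambda = 60/23.7 = 2.53 minutes

2.53 minutes


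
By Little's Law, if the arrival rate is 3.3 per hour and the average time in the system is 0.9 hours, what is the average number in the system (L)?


L = lambda * W = 3.3 * 0.9 = 2.97

2.97


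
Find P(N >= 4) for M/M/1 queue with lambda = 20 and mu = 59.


P(N >= 4) = rho^4 = (20/59)^4 = 0.0132

0.0132


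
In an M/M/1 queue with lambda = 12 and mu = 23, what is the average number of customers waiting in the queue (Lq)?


rho = 12/23; Lq = rho^2/(1-rho) = 0.57

0.57


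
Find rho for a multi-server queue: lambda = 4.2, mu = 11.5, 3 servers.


rho = lambda / (c * mu) = 4.2 / (3 * 11.5) = 0.1217

0.1217


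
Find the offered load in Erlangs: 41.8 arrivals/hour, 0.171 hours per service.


Offered load a = lambda * E[S] = 41.8 * 0.171 = 7.15 Erlangs

7.15 Erlangs


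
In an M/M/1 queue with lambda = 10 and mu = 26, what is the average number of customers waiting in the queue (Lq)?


rho = 10/26; Lq = rho^2/(1-rho) = 0.24

0.24


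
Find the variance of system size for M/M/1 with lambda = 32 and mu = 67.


rho = 32/67; Var(N) = rho/(1-rho)^2 = 1.75

1.75


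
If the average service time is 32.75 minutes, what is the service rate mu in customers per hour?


mu = 60 / avg_service_time = 60 / 32.75 = 1.83 per hour

1.83 per hour


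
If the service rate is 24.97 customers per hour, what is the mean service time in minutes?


Mean service time = 60/mu = 60/24.97 = 2.4 minutes

2.4 minutes


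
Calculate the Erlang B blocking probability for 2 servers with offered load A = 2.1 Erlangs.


B(N,A) = (A^N/N!) / sum(A^k/k!, k=0..N) with N=2, A=2.1 = 0.4156

0.4156


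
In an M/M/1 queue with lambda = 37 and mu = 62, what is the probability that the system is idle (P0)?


P0 = 1 - rho = 1 - 37/62 = 0.4032

0.4032


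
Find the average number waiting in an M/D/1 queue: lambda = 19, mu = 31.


M/D/1: Lq = rho^2 / (2*(1-rho)) where rho = 19/31; Lq = 0.49

0.49


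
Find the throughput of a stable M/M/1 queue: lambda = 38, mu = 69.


For a stable queue (lambda < mu), throughput = lambda = 38 per hour

38 per hour


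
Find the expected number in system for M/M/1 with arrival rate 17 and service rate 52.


rho = 17/52; L = rho/(1-rho) = 0.49

0.49


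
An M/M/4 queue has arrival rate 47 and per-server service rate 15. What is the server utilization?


rho = lambda/(c*mu) = 47/(4*15) = 0.7833

0.7833


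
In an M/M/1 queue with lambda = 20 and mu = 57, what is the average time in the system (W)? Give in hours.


W = 1/(mu - lambda) = 1/(57 - 20) = 0.027 hours

0.027 hours


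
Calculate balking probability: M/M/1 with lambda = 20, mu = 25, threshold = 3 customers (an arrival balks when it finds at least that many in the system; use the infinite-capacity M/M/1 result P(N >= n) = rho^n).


P(N >= 3) = rho^3 = (20/25)^3 = 0.512

0.512


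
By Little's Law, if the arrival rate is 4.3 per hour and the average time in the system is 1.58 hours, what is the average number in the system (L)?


L = lambda * W = 4.3 * 1.58 = 6.79

6.79


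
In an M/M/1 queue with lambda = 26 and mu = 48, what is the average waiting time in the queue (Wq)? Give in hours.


rho = 26/48; Wq = rho/(mu - lambda) = 0.0246 hours

0.0246 hours


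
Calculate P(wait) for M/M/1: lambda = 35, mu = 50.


P(wait) = rho = lambda/mu = 35/50 = 0.7

0.7


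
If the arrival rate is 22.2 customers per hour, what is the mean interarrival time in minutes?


Mean interarrival time = 60/lambda = 60/22.2 = 2.7 minutes

2.7 minutes


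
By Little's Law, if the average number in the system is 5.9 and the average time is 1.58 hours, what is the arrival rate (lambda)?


lambda = L / W = 5.9 / 1.58 = 3.73 per hour

3.73 per hour


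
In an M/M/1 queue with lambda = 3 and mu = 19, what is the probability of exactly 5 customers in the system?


rho = 3/19; P(n) = (1-rho)*rho^n = (1-3/19)*(3/19)^5 = 0.0001

0.0001


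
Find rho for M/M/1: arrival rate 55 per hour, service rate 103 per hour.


rho = lambda/mu = 55/103 = 0.534

0.534


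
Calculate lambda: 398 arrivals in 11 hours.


lambda = total arrivals / time = 398 / 11 = 36.18 per hour

36.18 per hour


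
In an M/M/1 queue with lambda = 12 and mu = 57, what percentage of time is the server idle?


Idle fraction = (1 - rho) * 100 = (1 - 12/57) * 100 = 78.9%

78.9%


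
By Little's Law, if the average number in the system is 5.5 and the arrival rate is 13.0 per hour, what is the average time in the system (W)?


W = L / lambda = 5.5 / 13.0 = 0.4231 hours

0.4231 hours


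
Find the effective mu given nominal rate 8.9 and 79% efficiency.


Effective rate = mu * efficiency = 8.9 * 0.79 = 7.03 per hour

7.03 per hour


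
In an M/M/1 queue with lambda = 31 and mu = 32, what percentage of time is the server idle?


Idle fraction = (1 - rho) * 100 = (1 - 31/32) * 100 = 3.1%

3.1%


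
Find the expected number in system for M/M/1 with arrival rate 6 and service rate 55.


rho = 6/55; L = rho/(1-rho) = 0.12

0.12


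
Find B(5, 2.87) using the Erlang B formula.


B(N,A) = (A^N/N!) / sum(A^k/k!, k=0..N) with N=5, A=2.87 = 0.0991

0.0991


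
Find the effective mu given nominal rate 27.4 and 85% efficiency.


Effective rate = mu * efficiency = 27.4 * 0.85 = 23.29 per hour

23.29 per hour


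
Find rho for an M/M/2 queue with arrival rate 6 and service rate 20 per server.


rho = lambda/(c*mu) = 6/(2*20) = 0.15

0.15


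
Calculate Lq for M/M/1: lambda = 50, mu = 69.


rho = 50/69; Lq = rho^2/(1-rho) = 1.91

1.91


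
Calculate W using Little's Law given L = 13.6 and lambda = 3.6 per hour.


W = L / lambda = 13.6 / 3.6 = 3.7778 hours

3.7778 hours


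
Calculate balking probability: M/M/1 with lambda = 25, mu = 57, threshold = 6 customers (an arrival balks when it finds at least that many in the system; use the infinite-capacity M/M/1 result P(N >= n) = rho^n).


P(N >= 6) = rho^6 = (25/57)^6 = 0.0071

0.0071


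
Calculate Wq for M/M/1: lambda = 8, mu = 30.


rho = 8/30; Wq = rho/(mu - lambda) = 0.0121 hours

0.0121 hours


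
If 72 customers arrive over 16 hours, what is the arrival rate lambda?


lambda = total arrivals / time = 72 / 16 = 4.5 per hour

4.5 per hour


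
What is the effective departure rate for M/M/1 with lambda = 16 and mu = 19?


For a stable queue (lambda < mu), throughput = lambda = 16 per hour

16 per hour


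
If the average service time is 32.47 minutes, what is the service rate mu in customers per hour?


mu = 60 / avg_service_time = 60 / 32.47 = 1.85 per hour

1.85 per hour


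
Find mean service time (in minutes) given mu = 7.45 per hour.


Mean service time = 60/mu = 60/7.45 = 8.05 minutes

8.05 minutes


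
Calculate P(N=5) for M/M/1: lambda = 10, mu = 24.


rho = 10/24; P(n) = (1-rho)*rho^n = (1-10/24)*(10/24)^5 = 0.0073

0.0073


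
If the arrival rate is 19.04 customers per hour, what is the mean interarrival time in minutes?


Mean interarrival time = 60/lambda = 60/19.04 = 3.15 minutes

3.15 minutes


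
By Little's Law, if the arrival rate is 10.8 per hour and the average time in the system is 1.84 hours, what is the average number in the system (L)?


L = lambda * W = 10.8 * 1.84 = 19.87

19.87


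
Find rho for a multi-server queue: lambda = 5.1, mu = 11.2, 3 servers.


rho = lambda / (c * mu) = 5.1 / (3 * 11.2) = 0.1518

0.1518


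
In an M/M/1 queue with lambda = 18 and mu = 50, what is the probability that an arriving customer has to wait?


P(wait) = rho = lambda/mu = 18/50 = 0.36

0.36


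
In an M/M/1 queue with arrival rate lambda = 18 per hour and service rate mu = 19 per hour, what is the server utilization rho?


rho = lambda/mu = 18/19 = 0.9474

0.9474


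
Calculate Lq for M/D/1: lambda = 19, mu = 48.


M/D/1: Lq = rho^2 / (2*(1-rho)) where rho = 19/48; Lq = 0.13

0.13


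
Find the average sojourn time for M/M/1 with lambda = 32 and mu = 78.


W = 1/(mu - lambda) = 1/(78 - 32) = 0.0217 hours

0.0217 hours


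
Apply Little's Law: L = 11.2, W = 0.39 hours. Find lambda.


lambda = L / W = 11.2 / 0.39 = 28.72 per hour

28.72 per hour


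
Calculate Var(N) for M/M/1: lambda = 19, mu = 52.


rho = 19/52; Var(N) = rho/(1-rho)^2 = 0.91

0.91


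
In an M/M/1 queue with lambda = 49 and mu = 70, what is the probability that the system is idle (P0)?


P0 = 1 - rho = 1 - 49/70 = 0.3

0.3


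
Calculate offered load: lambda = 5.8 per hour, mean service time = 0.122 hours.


Offered load a = lambda * E[S] = 5.8 * 0.122 = 0.71 Erlangs

0.71 Erlangs


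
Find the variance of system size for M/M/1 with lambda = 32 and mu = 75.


rho = 32/75; Var(N) = rho/(1-rho)^2 = 1.3

1.3


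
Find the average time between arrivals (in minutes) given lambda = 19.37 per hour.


Mean interarrival time = 60/lambda = 60/19.37 = 3.1 minutes

3.1 minutes


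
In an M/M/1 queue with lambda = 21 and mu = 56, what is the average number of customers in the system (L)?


rho = 21/56; L = rho/(1-rho) = 0.6

0.6


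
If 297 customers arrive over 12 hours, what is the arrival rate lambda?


lambda = total arrivals / time = 297 / 12 = 24.75 per hour

24.75 per hour


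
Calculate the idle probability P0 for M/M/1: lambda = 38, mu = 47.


P0 = 1 - rho = 1 - 38/47 = 0.1915

0.1915


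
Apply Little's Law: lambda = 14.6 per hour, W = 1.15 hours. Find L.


L = lambda * W = 14.6 * 1.15 = 16.79

16.79


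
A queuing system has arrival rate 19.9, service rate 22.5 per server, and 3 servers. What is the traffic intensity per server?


rho = lambda / (c * mu) = 19.9 / (3 * 22.5) = 0.2948

0.2948


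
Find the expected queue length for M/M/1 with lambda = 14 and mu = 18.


rho = 14/18; Lq = rho^2/(1-rho) = 2.72

2.72


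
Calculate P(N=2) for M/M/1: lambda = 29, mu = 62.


rho = 29/62; P(n) = (1-rho)*rho^n = (1-29/62)*(29/62)^2 = 0.1164

0.1164


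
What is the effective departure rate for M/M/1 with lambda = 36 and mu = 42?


For a stable queue (lambda < mu), throughput = lambda = 36 per hour

36 per hour


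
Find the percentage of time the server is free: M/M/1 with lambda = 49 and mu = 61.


Idle fraction = (1 - rho) * 100 = (1 - 49/61) * 100 = 19.7%

19.7%


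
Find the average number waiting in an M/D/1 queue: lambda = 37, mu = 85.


M/D/1: Lq = rho^2 / (2*(1-rho)) where rho = 37/85; Lq = 0.17

0.17


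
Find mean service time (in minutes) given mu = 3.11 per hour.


Mean service time = 60/mu = 60/3.11 = 19.29 minutes

19.29 minutes


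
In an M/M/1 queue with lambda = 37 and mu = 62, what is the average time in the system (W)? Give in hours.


W = 1/(mu - lambda) = 1/(62 - 37) = 0.04 hours

0.04 hours


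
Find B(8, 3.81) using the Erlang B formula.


B(N,A) = (A^N/N!) / sum(A^k/k!, k=0..N) with N=8, A=3.81 = 0.0248

0.0248


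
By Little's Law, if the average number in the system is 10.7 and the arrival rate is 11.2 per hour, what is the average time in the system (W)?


W = L / lambda = 10.7 / 11.2 = 0.9554 hours

0.9554 hours


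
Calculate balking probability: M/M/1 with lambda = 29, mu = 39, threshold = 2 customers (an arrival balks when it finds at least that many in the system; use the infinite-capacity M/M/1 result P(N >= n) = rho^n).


P(N >= 2) = rho^2 = (29/39)^2 = 0.5529

0.5529


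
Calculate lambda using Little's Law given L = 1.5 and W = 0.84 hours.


lambda = L / W = 1.5 / 0.84 = 1.79 per hour

1.79 per hour


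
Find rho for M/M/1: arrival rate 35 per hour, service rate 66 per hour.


rho = lambda/mu = 35/66 = 0.5303

0.5303


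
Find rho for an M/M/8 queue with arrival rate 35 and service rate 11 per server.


rho = lambda/(c*mu) = 35/(8*11) = 0.3977

0.3977


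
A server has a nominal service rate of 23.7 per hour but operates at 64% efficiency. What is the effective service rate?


Effective rate = mu * efficiency = 23.7 * 0.64 = 15.17 per hour

15.17 per hour


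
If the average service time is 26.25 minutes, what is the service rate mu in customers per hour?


mu = 60 / avg_service_time = 60 / 26.25 = 2.29 per hour

2.29 per hour


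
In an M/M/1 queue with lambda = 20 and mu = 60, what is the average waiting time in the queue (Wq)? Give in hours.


rho = 20/60; Wq = rho/(mu - lambda) = 0.0083 hours

0.0083 hours


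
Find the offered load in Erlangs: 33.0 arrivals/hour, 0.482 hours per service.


Offered load a = lambda * E[S] = 33.0 * 0.482 = 15.91 Erlangs

15.91 Erlangs


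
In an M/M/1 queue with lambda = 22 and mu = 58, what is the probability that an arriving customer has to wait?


P(wait) = rho = lambda/mu = 22/58 = 0.3793

0.3793


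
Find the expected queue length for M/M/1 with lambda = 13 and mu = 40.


rho = 13/40; Lq = rho^2/(1-rho) = 0.16

0.16


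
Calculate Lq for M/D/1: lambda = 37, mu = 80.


M/D/1: Lq = rho^2 / (2*(1-rho)) where rho = 37/80; Lq = 0.2

0.2


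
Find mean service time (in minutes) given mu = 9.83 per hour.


Mean service time = 60/mu = 60/9.83 = 6.1 minutes

6.1 minutes


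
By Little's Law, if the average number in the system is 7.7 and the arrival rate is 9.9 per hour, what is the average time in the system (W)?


W = L / lambda = 7.7 / 9.9 = 0.7778 hours

0.7778 hours


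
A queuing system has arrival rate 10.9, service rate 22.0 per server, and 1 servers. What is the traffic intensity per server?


rho = lambda / (c * mu) = 10.9 / (1 * 22.0) = 0.4955

0.4955


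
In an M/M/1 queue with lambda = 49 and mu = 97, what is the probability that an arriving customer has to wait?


P(wait) = rho = lambda/mu = 49/97 = 0.5052

0.5052


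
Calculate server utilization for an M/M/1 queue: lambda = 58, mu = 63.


rho = lambda/mu = 58/63 = 0.9206

0.9206


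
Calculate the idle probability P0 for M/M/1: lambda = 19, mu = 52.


P0 = 1 - rho = 1 - 19/52 = 0.6346

0.6346


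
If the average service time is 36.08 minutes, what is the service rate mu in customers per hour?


mu = 60 / avg_service_time = 60 / 36.08 = 1.66 per hour

1.66 per hour


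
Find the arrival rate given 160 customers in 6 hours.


lambda = total arrivals / time = 160 / 6 = 26.67 per hour

26.67 per hour


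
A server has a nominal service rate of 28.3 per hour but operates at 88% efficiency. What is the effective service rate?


Effective rate = mu * efficiency = 28.3 * 0.88 = 24.9 per hour

24.9 per hour


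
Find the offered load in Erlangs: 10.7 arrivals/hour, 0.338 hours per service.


Offered load a = lambda * E[S] = 10.7 * 0.338 = 3.62 Erlangs

3.62 Erlangs


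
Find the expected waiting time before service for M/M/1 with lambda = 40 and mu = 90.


rho = 40/90; Wq = rho/(mu - lambda) = 0.0089 hours

0.0089 hours


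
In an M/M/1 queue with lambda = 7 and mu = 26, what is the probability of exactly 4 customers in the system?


rho = 7/26; P(n) = (1-rho)*rho^n = (1-7/26)*(7/26)^4 = 0.0038

0.0038


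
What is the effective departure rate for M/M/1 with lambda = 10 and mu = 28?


For a stable queue (lambda < mu), throughput = lambda = 10 per hour

10 per hour


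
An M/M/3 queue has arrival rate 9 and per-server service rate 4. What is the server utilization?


rho = lambda/(c*mu) = 9/(3*4) = 0.75

0.75


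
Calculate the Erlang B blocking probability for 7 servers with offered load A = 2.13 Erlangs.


B(N,A) = (A^N/N!) / sum(A^k/k!, k=0..N) with N=7, A=2.13 = 0.0047

0.0047


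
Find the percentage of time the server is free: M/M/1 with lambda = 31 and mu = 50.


Idle fraction = (1 - rho) * 100 = (1 - 31/50) * 100 = 38.0%

38.0%


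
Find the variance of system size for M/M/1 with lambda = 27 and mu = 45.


rho = 27/45; Var(N) = rho/(1-rho)^2 = 3.75

3.75


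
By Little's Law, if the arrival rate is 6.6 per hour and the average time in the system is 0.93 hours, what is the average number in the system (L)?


L = lambda * W = 6.6 * 0.93 = 6.14

6.14


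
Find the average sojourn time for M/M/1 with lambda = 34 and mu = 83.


W = 1/(mu - lambda) = 1/(83 - 34) = 0.0204 hours

0.0204 hours


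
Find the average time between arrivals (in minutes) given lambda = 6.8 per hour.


Mean interarrival time = 60/lambda = 60/6.8 = 8.82 minutes

8.82 minutes


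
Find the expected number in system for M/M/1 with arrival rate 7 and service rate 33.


rho = 7/33; L = rho/(1-rho) = 0.27

0.27


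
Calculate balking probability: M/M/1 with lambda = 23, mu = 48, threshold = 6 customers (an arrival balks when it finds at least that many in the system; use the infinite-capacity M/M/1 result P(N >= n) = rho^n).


P(N >= 6) = rho^6 = (23/48)^6 = 0.0121

0.0121


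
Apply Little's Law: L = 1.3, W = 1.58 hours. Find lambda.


lambda = L / W = 1.3 / 1.58 = 0.82 per hour

0.82 per hour


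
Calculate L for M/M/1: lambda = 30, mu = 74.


rho = 30/74; L = rho/(1-rho) = 0.68

0.68


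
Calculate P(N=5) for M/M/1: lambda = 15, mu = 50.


rho = 15/50; P(n) = (1-rho)*rho^n = (1-15/50)*(15/50)^5 = 0.0017

0.0017


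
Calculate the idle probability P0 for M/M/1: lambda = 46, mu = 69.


P0 = 1 - rho = 1 - 46/69 = 0.3333

0.3333


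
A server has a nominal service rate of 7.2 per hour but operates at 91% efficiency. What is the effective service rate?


Effective rate = mu * efficiency = 7.2 * 0.91 = 6.55 per hour

6.55 per hour


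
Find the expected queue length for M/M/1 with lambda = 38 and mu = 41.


rho = 38/41; Lq = rho^2/(1-rho) = 11.74

11.74


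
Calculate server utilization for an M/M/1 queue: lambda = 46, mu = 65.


rho = lambda/mu = 46/65 = 0.7077

0.7077


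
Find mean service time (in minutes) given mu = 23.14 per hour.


Mean service time = 60/mu = 60/23.14 = 2.59 minutes

2.59 minutes


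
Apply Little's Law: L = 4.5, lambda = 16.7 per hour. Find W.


W = L / lambda = 4.5 / 16.7 = 0.2695 hours

0.2695 hours


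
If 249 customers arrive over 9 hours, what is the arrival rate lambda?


lambda = total arrivals / time = 249 / 9 = 27.67 per hour

27.67 per hour


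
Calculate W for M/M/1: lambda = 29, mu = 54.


W = 1/(mu - lambda) = 1/(54 - 29) = 0.04 hours

0.04 hours


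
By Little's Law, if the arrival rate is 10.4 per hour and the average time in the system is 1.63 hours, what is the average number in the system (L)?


L = lambda * W = 10.4 * 1.63 = 16.95

16.95


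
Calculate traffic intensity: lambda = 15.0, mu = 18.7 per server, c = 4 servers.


rho = lambda / (c * mu) = 15.0 / (4 * 18.7) = 0.2005

0.2005


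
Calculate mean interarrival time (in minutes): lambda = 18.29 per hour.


Mean interarrival time = 60/lambda = 60/18.29 = 3.28 minutes

3.28 minutes


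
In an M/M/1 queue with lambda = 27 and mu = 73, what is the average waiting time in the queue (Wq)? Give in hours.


rho = 27/73; Wq = rho/(mu - lambda) = 0.008 hours

0.008 hours


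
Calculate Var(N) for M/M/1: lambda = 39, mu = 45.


rho = 39/45; Var(N) = rho/(1-rho)^2 = 48.75

48.75


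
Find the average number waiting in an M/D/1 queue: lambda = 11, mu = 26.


M/D/1: Lq = rho^2 / (2*(1-rho)) where rho = 11/26; Lq = 0.16

0.16


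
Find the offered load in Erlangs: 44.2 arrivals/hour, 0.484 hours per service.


Offered load a = lambda * E[S] = 44.2 * 0.484 = 21.39 Erlangs

21.39 Erlangs


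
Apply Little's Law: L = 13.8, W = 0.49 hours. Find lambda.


lambda = L / W = 13.8 / 0.49 = 28.16 per hour

28.16 per hour


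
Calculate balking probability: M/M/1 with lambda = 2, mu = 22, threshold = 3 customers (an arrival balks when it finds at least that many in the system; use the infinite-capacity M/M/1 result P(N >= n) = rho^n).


P(N >= 3) = rho^3 = (2/22)^3 = 0.0008

0.0008


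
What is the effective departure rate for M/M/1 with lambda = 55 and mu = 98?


For a stable queue (lambda < mu), throughput = lambda = 55 per hour

55 per hour


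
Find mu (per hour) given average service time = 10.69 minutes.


mu = 60 / avg_service_time = 60 / 10.69 = 5.61 per hour

5.61 per hour


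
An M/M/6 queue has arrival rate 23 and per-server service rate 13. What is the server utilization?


rho = lambda/(c*mu) = 23/(6*13) = 0.2949

0.2949


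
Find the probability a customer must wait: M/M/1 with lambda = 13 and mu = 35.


P(wait) = rho = lambda/mu = 13/35 = 0.3714

0.3714


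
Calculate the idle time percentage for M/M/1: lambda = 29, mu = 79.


Idle fraction = (1 - rho) * 100 = (1 - 29/79) * 100 = 63.3%

63.3%


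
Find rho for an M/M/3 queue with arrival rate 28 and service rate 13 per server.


rho = lambda/(c*mu) = 28/(3*13) = 0.7179

0.7179


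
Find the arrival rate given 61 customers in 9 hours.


lambda = total arrivals / time = 61 / 9 = 6.78 per hour

6.78 per hour


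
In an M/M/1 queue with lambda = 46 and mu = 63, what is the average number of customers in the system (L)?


rho = 46/63; L = rho/(1-rho) = 2.71

2.71


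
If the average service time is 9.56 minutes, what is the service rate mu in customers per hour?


mu = 60 / avg_service_time = 60 / 9.56 = 6.28 per hour

6.28 per hour


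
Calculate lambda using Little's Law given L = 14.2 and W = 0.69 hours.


lambda = L / W = 14.2 / 0.69 = 20.58 per hour

20.58 per hour


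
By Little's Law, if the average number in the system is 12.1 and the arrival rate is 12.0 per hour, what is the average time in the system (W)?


W = L / lambda = 12.1 / 12.0 = 1.0083 hours

1.0083 hours


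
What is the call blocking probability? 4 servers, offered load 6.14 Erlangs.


B(N,A) = (A^N/N!) / sum(A^k/k!, k=0..N) with N=4, A=6.14 = 0.4784

0.4784


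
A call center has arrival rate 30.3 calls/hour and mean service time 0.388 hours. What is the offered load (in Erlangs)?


Offered load a = lambda * E[S] = 30.3 * 0.388 = 11.76 Erlangs

11.76 Erlangs


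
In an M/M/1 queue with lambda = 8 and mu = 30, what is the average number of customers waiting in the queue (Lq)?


rho = 8/30; Lq = rho^2/(1-rho) = 0.1

0.1


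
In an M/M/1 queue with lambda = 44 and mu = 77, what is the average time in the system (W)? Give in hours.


W = 1/(mu - lambda) = 1/(77 - 44) = 0.0303 hours

0.0303 hours


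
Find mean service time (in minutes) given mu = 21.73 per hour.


Mean service time = 60/mu = 60/21.73 = 2.76 minutes

2.76 minutes


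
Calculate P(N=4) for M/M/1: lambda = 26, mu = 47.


rho = 26/47; P(n) = (1-rho)*rho^n = (1-26/47)*(26/47)^4 = 0.0418

0.0418


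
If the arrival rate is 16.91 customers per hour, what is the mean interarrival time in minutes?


Mean interarrival time = 60/lambda = 60/16.91 = 3.55 minutes

3.55 minutes


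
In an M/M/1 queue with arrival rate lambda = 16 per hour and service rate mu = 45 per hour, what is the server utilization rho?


rho = lambda/mu = 16/45 = 0.3556

0.3556


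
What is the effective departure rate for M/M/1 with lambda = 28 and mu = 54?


For a stable queue (lambda < mu), throughput = lambda = 28 per hour

28 per hour
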